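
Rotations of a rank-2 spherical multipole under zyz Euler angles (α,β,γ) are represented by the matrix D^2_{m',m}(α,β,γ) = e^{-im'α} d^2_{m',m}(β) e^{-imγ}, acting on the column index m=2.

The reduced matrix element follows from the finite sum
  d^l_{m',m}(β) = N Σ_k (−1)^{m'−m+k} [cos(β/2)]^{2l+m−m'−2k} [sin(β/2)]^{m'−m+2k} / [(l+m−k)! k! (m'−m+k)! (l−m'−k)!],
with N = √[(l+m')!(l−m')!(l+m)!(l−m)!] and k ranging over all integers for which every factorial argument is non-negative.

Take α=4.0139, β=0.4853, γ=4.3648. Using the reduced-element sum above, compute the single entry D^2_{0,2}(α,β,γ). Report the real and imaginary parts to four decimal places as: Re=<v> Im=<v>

Re=-0.1023 Im=-0.0854

D^2_{0,2}(4.0139,0.4853,4.3648) = e^{-i·0·4.0139}·d^2_{0,2}(0.4853)·e^{-i·2·4.3648}. Compute d first:
With c≡cos(β/2)=0.970705 and s≡sin(β/2)=0.240276, N=[2·2·24·1]^{1/2}=9.797959
k∈{2} keeps every argument non-negative
  k=2: (−1)^0·9.7980/(4)·0.9707^2·0.2403^2 = +0.133251
d^2_{0,2}(0.4853) = +0.133251
Phases: e^{-i·(0)·4.0139}=+1.000000+0.000000i, e^{-i·(2)·4.3648}=-0.767940-0.640522i ⇒ D=-0.102329-0.085350i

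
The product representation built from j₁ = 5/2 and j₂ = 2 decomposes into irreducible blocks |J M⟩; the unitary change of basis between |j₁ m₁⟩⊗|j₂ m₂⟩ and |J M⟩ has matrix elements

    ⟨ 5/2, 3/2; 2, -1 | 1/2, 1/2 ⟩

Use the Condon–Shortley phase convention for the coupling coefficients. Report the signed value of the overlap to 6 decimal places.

j₁+j₂−J=4  J+j₁−j₂=1  J−j₁+j₂=0  j₁+j₂+J+1=6
(j₁±m₁, j₂±m₂, J±M) = (4,1,1,3,1,0)
P² = 48/5
sum k=1..1:
  [1] −1/6 = -1/6
S = -1/6
C² = P²·S² = 4/15 ; C = -0.516398

-0.516398  (= −√(4/15))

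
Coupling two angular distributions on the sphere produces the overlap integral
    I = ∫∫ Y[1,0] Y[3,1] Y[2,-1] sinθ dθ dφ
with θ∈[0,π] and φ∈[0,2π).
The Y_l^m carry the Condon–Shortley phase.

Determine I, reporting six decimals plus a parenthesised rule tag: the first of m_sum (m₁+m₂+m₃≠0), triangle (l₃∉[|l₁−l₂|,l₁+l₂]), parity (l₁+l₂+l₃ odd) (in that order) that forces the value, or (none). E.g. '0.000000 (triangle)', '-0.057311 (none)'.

m-sum 0 ✓  L=6 even ✓  2≤2≤4 ✓
Π(2lᵢ+1) = 3×7×5 = 105
triangle coeff Δ(1,3,2) = 1/105
Σ_t [1,1]: t=1:−1/4 = -1/4
(3j)²=3/35 [(1 3 2; 0 0 0)], sign=-1
Σ_t [1,1]: t=1:−1/6 = -1/6
(3j)²=8/105 [(1 3 2; 0 1 -1)], sign=+1
⇒ 4πI² = 24/35
I = (-1)√(24/35/(4π)) = -0.23359668
No selection rule forces the value: the integral is nonzero (none).

-0.233597 (none)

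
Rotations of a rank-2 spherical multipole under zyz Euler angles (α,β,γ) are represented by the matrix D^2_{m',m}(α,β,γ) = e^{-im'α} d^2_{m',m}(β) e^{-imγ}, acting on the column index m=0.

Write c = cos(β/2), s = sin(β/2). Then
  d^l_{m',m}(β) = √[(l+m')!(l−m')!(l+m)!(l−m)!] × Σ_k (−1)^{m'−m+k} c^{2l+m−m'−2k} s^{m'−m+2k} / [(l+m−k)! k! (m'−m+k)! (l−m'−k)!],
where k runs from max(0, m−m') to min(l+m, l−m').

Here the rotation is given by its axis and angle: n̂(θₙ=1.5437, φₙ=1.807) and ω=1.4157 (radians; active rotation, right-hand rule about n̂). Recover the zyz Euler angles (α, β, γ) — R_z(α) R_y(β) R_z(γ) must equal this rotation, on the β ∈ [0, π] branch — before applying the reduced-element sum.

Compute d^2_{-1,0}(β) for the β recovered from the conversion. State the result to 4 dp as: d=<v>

Axis–angle → zyz. n̂ = (sinθₙcosφₙ, sinθₙsinφₙ, cosθₙ) = (-0.233928, +0.971876, +0.027093), ω = 1.4157.
R = I cosω + sinω [n̂]ₓ + (1−cosω) n̂n̂ᵀ gives
  R = [+0.200744, -0.218997, +0.954852; -0.165461, +0.953110, +0.253383; -0.965569, -0.208856, +0.155096]
β = atan2(√(R₁₃²+R₂₃²), R₃₃) = 1.415072; α = atan2(R₂₃, R₁₃) mod 2π = 0.259386; γ = atan2(R₃₂, −R₃₁) mod 2π = 6.070164
d^2_{-1,0}(β=1.4151) via the finite sum:
With c≡cos(β/2)=0.759966 and s≡sin(β/2)=0.649963, N=[1·6·2·2]^{1/2}=4.898979
Admissible k: 1..2 (factorial args all ≥0)
  k=1: (−1)^0·4.8990/(2)·0.7600^3·0.6500^1 = +0.698790
  k=2: (−1)^1·4.8990/(2)·0.7600^1·0.6500^3 = -0.511135
d^2_{-1,0}(1.4151) = +0.698790 -0.511135 = +0.187654

d=0.1877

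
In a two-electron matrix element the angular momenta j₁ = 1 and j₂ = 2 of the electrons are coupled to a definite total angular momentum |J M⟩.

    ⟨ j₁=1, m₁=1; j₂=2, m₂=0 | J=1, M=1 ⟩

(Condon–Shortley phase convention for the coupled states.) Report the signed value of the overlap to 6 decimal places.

j₁+j₂−J=2  J+j₁−j₂=0  J−j₁+j₂=2  j₁+j₂+J+1=5
(j₁±m₁, j₂±m₂, J±M) = (2,0,2,2,2,0)
P² = 8/5
sum k=0..0:
  [0] +1/4 = 1/4
S = 1/4
C² = P²·S² = 1/10 ; C = +0.316228

+√(1/10) ≈ +0.316228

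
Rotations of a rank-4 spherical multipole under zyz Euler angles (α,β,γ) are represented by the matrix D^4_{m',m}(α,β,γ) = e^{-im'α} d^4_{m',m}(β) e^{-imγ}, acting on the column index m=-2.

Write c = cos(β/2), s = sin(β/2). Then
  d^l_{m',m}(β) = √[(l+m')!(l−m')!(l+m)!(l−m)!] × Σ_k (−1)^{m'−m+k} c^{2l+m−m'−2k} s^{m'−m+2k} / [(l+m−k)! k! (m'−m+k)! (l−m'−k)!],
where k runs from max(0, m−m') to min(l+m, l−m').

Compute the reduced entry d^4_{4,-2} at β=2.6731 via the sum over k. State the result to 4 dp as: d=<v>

d^4_{4,-2}(β=2.6731) via the finite sum:
c=cos(2.673100/2)=0.232110, s=sin(2.673100/2)=0.972690; N=√[40320·1·2·720]=7619.763776
Admissible k: 0..0 (factorial args all ≥0)
  k=0: (−1)^6·7619.7638/(1440)·0.2321^2·0.9727^6 = +0.241442
d^4_{4,-2}(2.6731) = +0.241442

d=0.2414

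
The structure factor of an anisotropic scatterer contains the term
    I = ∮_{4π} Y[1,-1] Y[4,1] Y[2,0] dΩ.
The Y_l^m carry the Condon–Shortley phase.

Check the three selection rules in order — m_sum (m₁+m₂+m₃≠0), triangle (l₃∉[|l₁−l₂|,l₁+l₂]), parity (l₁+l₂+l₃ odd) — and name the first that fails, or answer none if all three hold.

triangle

Σmᵢ = 0  ✓
l₃∈[|l₁−l₂|,l₁+l₂]=[3,5] required, l₃=2 fails  ✗
Σlᵢ = 7 ⇒ odd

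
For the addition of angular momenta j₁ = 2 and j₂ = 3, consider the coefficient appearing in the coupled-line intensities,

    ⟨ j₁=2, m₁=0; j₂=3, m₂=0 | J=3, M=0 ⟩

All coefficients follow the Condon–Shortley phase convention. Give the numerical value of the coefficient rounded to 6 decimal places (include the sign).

√[7·2!2!4!/9! · 2!2!3!3!3!3!] = √(48/5)
  +(−1)^0/∏(0,2,2,3,0,1)! = 1/24  (running 1/24)
  +(−1)^1/∏(1,1,1,2,1,2)! = -1/4  (running -5/24)
  +(−1)^2/∏(2,0,0,1,2,3)! = 1/24  (running -1/6)
⟨..|..⟩ = √(48/5)·(-1/6) = -0.516398

-0.516398  (= −√(4/15))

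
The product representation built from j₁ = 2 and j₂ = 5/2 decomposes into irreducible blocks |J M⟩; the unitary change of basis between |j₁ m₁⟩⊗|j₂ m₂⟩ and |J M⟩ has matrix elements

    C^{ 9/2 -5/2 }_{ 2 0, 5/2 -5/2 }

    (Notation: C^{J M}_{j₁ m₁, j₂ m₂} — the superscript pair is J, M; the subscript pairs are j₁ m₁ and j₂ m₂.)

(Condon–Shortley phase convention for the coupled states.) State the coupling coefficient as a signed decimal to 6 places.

+0.408248

√[10·0!4!5!/10! · 2!2!0!5!2!7!] = √(38400)
  +(−1)^0/∏(0,0,2,0,2,5)! = 1/480  (running 1/480)
⟨..|..⟩ = √(38400)·(1/480) = +0.408248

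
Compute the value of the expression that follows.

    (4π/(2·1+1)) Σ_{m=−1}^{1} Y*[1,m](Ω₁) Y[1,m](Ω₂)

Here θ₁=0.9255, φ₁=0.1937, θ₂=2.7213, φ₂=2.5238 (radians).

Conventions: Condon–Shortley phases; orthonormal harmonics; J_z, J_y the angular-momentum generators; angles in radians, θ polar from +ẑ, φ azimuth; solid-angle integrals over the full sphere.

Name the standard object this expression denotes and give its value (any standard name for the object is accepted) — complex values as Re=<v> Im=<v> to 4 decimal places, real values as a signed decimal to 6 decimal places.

This sum is the spherical-harmonic addition theorem: it equals the Legendre polynomial P_l(cos γ) of the angle γ between the two directions.
Expand P_1 via completeness: Σ_{m} conj(Y_{1,m}) at Ω₁ times Y_{1,m} at Ω₂ —
  [-1]  conj(Y_{1,-1})(Ω₁) = 0.27086 + 0.05313j ; Y_{1,-1}(Ω₂) = -0.11491 - 0.08166j ; Δ = -0.02679 - 0.02822j
  [+0]  conj(Y_{1,0})(Ω₁) = 0.29386 + 0.00000j ; Y_{1,0}(Ω₂) = -0.44608 + 0.00000j ; Δ = -0.13109 + 0.00000j
  [+1]  conj(Y_{1,1})(Ω₁) = -0.27086 + 0.05313j ; Y_{1,1}(Ω₂) = 0.11491 - 0.08166j ; Δ = -0.02679 + 0.02822j
Accumulated sum -0.18466 + 0.00000j; after 4π/(2l+1) scaling, -0.77350 + 0.00000j ⇒ P_1 = -0.773504

Legendre polynomial (addition theorem), -0.773504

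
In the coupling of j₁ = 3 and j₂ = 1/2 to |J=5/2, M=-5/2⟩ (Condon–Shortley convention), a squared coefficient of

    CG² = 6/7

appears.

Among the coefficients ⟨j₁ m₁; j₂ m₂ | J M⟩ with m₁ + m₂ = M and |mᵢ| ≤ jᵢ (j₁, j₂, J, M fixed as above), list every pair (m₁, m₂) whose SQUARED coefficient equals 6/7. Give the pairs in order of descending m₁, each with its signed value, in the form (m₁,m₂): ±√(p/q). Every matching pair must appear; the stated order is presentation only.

(-3,1/2): −√(6/7)

Admissible pairs with m₁+m₂ = M = -5/2: (-3,1/2), (-2,-1/2)
  (m₁,m₂)=(-2,-1/2): CG² = 1/7, CG = +√(1/7)
  (m₁,m₂)=(-3,1/2): CG² = 6/7, CG = −√(6/7)   ← matches the target
Pairs with CG² = 6/7: (-3,1/2): −√(6/7)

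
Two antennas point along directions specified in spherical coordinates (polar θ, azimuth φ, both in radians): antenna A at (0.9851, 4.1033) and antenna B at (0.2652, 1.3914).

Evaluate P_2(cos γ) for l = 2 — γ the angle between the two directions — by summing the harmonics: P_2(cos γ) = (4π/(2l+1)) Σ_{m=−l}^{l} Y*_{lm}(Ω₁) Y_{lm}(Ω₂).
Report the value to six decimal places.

Addition theorem: P_2(cos γ) = (4π/5) Σ_m Y*_{lm}(Ω₁) Y_{lm}(Ω₂), m = −2…2:
  m=-2: (-0.092639+0.251738i) × (-0.024846-0.009318i) = +0.004647-0.005392i  (running Σ = +0.004647-0.005392i)
  m=-1: (-0.203602-0.291875i) × (+0.034868-0.192272i) = -0.063218+0.028970i  (running Σ = -0.058571+0.023578i)
  m=0: (-0.026273-0.000000i) × (+0.565783+0.000000i) = -0.014865-0.000000i  (running Σ = -0.073436+0.023578i)
  m=1: (+0.203602-0.291875i) × (-0.034868-0.192272i) = -0.063218-0.028970i  (running Σ = -0.136654-0.005392i)
  m=2: (-0.092639-0.251738i) × (-0.024846+0.009318i) = +0.004647+0.005392i  (running Σ = -0.132007+0.000000i)
Accumulated sum -0.132007+0.000000i; after 4π/(2l+1) scaling, -0.331770+0.000000i ⇒ P_2 = -0.331770

-0.331770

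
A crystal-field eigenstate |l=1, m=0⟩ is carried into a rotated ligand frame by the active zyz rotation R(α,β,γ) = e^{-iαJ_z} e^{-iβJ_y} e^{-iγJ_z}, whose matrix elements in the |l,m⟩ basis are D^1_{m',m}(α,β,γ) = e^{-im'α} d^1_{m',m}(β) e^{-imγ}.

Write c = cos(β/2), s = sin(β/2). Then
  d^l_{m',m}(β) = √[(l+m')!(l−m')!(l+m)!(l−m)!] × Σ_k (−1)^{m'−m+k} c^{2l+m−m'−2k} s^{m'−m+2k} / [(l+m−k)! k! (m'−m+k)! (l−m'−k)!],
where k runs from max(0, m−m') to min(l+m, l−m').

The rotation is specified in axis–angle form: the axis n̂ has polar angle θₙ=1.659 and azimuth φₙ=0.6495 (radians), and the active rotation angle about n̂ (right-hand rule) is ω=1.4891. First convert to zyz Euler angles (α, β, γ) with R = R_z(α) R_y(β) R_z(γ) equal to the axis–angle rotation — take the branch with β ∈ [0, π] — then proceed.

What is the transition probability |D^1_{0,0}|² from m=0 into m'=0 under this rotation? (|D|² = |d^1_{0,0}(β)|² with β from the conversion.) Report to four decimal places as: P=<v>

P=0.0079

Axis–angle → zyz. n̂ = (sinθₙcosφₙ, sinθₙsinφₙ, cosθₙ) = (+0.793290, +0.602437, -0.088089), ω = 1.4891.
R = I cosω + sinω [n̂]ₓ + (1−cosω) n̂n̂ᵀ gives
  R = [+0.659560, +0.526703, +0.536250; +0.351112, +0.414919, -0.839382; -0.664606, +0.741907, +0.088732]
β = atan2(√(R₁₃²+R₂₃²), R₃₃) = 1.481947; α = atan2(R₂₃, R₁₃) mod 2π = 5.280895; γ = atan2(R₃₂, −R₃₁) mod 2π = 0.840302
Split into d^1_{0,0}(β=1.4819) × two z-phases.
c=cos(1.481947/2)=0.737812, s=sin(1.481947/2)=0.675007; N=√[1·1·1·1]=1.000000
The bounds max(0,m−m')=0 and min(l+m,l−m')=1 give 2 terms
  k=0: (−1)^0·1.0000/(1)·0.7378^2·0.6750^0 = +0.544366
  k=1: (−1)^1·1.0000/(1)·0.7378^0·0.6750^2 = -0.455634
d^1_{0,0}(1.4819) = +0.544366 -0.455634 = +0.088732
|D^1_{0,0}|² = |d^1_{0,0}(β)|² = (+0.088732)² = 0.007873 (the z-rotation phases have unit modulus)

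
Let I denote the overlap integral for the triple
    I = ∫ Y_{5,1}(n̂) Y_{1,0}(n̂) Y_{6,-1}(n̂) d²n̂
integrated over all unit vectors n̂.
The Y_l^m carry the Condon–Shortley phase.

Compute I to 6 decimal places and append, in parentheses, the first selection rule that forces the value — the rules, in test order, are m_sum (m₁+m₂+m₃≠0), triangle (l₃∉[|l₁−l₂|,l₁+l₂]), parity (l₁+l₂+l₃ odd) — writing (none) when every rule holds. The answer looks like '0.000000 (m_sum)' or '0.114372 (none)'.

-0.241725 (none)

Checks pass: Σm=0; 12 even; l₃=6∈[4,6].
(2·5+1)(2·1+1)(2·6+1) = 429
Δ: 0! 10! 2! / 13! → 1/858
sum: t=0:+1/14400 = 1/14400
3j²(5 1 6; 0 0 0) = Δ·Π!·Σ² = 6/143  (sign +1)
sum: t=0:+1/17280 = 1/17280
3j²(5 1 6; 1 0 -1) = Δ·Π!·Σ² = 35/858  (sign -1)
combine: 4πI² = 429·6/143·35/858 = 105/143
take √, sign -1: I = -0.24172507
No selection rule forces the value: the integral is nonzero (none).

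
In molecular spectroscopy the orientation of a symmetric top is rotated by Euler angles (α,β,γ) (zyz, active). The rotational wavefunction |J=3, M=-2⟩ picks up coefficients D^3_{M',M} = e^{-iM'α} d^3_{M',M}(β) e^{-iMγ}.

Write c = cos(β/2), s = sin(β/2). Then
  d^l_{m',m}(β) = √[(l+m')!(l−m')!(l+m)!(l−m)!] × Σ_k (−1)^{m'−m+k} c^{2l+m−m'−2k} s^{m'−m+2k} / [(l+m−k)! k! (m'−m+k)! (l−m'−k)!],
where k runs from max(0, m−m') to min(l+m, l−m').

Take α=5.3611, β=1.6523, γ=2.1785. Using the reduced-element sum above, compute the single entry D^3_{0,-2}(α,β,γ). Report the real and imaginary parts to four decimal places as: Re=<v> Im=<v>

D^3_{0,-2}(5.3611,1.6523,2.1785) = e^{-i·0·5.3611}·d^3_{0,-2}(1.6523)·e^{-i·-2·2.1785}. Compute d first:
With c≡cos(β/2)=0.677712 and s≡sin(β/2)=0.735328, N=[6·6·1·120]^{1/2}=65.726707
The bounds max(0,m−m')=0 and min(l+m,l−m')=1 give 2 terms
  k=0: (−1)^2·65.7267/(12)·0.6777^4·0.7353^2 = +0.624745
  k=1: (−1)^3·65.7267/(12)·0.6777^2·0.7353^4 = -0.735486
d^3_{0,-2}(1.6523) = +0.624745 -0.735486 = -0.110741
D = (+1.000000+0.000000i)·(-0.110741)·(-0.347955-0.937511i) = +0.038533+0.103821i

Re=0.0385 Im=0.1038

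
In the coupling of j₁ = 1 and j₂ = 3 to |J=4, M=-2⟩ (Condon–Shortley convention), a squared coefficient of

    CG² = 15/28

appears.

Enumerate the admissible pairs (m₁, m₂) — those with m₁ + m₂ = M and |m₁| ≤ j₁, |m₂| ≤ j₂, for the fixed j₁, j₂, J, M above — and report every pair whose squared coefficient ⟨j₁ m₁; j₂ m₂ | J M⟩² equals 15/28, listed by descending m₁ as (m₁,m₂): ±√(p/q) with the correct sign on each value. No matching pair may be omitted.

Admissible pairs with m₁+m₂ = M = -2: (-1,-1), (0,-2), (1,-3)
  (m₁,m₂)=(1,-3): CG² = 1/28, CG = +√(1/28)
  (m₁,m₂)=(0,-2): CG² = 3/7, CG = +√(3/7)
  (m₁,m₂)=(-1,-1): CG² = 15/28, CG = +√(15/28)   ← matches the target
Pairs with CG² = 15/28: (-1,-1): +√(15/28)

(-1,-1): +√(15/28)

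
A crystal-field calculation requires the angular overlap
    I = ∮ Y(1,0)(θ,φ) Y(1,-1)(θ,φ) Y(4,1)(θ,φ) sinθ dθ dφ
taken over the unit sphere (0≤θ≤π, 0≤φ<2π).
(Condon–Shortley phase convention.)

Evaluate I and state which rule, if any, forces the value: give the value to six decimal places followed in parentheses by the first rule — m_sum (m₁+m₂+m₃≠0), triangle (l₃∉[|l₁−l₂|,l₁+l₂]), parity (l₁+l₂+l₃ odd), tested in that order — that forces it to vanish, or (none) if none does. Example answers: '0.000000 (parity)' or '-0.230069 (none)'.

0.000000 (triangle)

triangle: need 0≤l₃≤2, have 4; I=0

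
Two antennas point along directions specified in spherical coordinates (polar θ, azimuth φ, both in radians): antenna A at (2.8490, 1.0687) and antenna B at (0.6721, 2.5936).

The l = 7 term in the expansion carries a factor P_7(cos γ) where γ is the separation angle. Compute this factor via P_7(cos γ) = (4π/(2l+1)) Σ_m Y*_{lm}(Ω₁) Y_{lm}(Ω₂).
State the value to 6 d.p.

-0.002040

Expand P_7 via completeness: Σ_{m} conj(Y_{7,m}) at Ω₁ times Y_{7,m} at Ω₂ —
  [-7]  conj(Y_{7,-7})(Ω₁) = +0.000030+0.000077i ; Y_{7,-7}(Ω₂) = +0.013939+0.011607i ; Δ = -0.000000+0.000001i
  [-6]  conj(Y_{7,-6})(Ω₁) = -0.001023-0.000133i ; Y_{7,-6}(Ω₂) = -0.084387-0.012440i ; Δ = +0.000085+0.000024i
  [-5]  conj(Y_{7,-5})(Ω₁) = +0.004719-0.006457i ; Y_{7,-5}(Ω₂) = +0.219964-0.093422i ; Δ = +0.000435-0.001861i
  [-4]  conj(Y_{7,-4})(Ω₁) = +0.018380+0.039288i ; Y_{7,-4}(Ω₂) = -0.249144+0.348121i ; Δ = -0.018256-0.003390i
  [-3]  conj(Y_{7,-3})(Ω₁) = -0.166075-0.010728i ; Y_{7,-3}(Ω₂) = +0.031638-0.431551i ; Δ = -0.009884+0.071331i
  [-2]  conj(Y_{7,-2})(Ω₁) = +0.229783-0.361188i ; Y_{7,-2}(Ω₂) = +0.027369+0.053244i ; Δ = +0.025520+0.002349i
  [-1]  conj(Y_{7,-1})(Ω₁) = +0.295209+0.537694i ; Y_{7,-1}(Ω₂) = +0.320448+0.195584i ; Δ = -0.010565+0.230041i
  [+0]  conj(Y_{7,0})(Ω₁) = -0.123844-0.000000i ; Y_{7,0}(Ω₂) = -0.184888+0.000000i ; Δ = +0.022897+0.000000i
  [+1]  conj(Y_{7,1})(Ω₁) = -0.295209+0.537694i ; Y_{7,1}(Ω₂) = -0.320448+0.195584i ; Δ = -0.010565-0.230041i
  [+2]  conj(Y_{7,2})(Ω₁) = +0.229783+0.361188i ; Y_{7,2}(Ω₂) = +0.027369-0.053244i ; Δ = +0.025520-0.002349i
  [+3]  conj(Y_{7,3})(Ω₁) = +0.166075-0.010728i ; Y_{7,3}(Ω₂) = -0.031638-0.431551i ; Δ = -0.009884-0.071331i
  [+4]  conj(Y_{7,4})(Ω₁) = +0.018380-0.039288i ; Y_{7,4}(Ω₂) = -0.249144-0.348121i ; Δ = -0.018256+0.003390i
  [+5]  conj(Y_{7,5})(Ω₁) = -0.004719-0.006457i ; Y_{7,5}(Ω₂) = -0.219964-0.093422i ; Δ = +0.000435+0.001861i
  [+6]  conj(Y_{7,6})(Ω₁) = -0.001023+0.000133i ; Y_{7,6}(Ω₂) = -0.084387+0.012440i ; Δ = +0.000085-0.000024i
  [+7]  conj(Y_{7,7})(Ω₁) = -0.000030+0.000077i ; Y_{7,7}(Ω₂) = -0.013939+0.011607i ; Δ = -0.000000-0.000001i
Σ over m = -0.002436+0.000000i; ×(4π/15) → -0.002040+0.000000i. Real part: -0.002040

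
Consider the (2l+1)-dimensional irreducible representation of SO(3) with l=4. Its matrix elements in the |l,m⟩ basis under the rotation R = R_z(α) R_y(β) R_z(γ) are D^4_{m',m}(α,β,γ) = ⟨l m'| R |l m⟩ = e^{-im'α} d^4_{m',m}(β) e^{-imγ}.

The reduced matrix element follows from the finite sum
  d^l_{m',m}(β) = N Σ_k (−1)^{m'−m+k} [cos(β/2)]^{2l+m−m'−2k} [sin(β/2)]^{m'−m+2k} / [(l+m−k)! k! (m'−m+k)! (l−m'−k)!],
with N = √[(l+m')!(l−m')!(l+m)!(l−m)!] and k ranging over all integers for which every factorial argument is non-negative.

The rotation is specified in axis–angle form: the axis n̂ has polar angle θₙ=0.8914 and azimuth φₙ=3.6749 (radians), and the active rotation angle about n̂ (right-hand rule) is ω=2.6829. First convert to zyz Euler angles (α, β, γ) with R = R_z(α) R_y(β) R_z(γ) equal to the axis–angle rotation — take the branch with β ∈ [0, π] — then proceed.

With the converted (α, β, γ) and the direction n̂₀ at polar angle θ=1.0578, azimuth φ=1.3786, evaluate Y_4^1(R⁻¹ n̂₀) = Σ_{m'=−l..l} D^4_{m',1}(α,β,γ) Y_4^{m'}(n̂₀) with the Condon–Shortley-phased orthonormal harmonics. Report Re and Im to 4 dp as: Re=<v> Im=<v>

Axis–angle → zyz. n̂ = (sinθₙcosφₙ, sinθₙsinφₙ, cosθₙ) = (-0.669918, -0.395499, +0.628324), ω = 2.6829.
R = I cosω + sinω [n̂]ₓ + (1−cosω) n̂n̂ᵀ gives
  R = [-0.045442, +0.224309, -0.973458; +0.780723, -0.599963, -0.174691; -0.623223, -0.767939, -0.147860]
β = atan2(√(R₁₃²+R₂₃²), R₃₃) = 1.719200; α = atan2(R₂₃, R₁₃) mod 2π = 3.319157; γ = atan2(R₃₂, −R₃₁) mod 2π = 5.394135
Need the full column D^4_{m',1} for m'=−4..4 at α=3.3192, β=1.7192, γ=5.3941.
cos(β/2)=0.652740, sin(β/2)=0.757582
d^4_{-4,1}: single k=5 term ⇒ +0.519353;  D = -0.014805+0.519142i
d^4_{-3,1}: k∈[4..5] ⇒ +0.791041 -0.639334 = +0.151706;  D = -0.022529-0.150024i
d^4_{-2,1}: k∈[3..5] ⇒ +0.728628 -1.472228 +0.396628 = -0.346972;  D = -0.111323-0.328629i
d^4_{-1,1}: k∈[2..5] ⇒ +0.443917 -1.793912 +1.208228 -0.108501 = -0.250268;  D = +0.120902+0.219127i
d^4_{0,1}: k∈[1..4] ⇒ +0.171052 -1.382474 +1.862237 -0.418082 = +0.232733;  D = +0.146656+0.180711i
d^4_{1,1}: k∈[0..3] ⇒ +0.032955 -0.665876 +1.793912 -0.805485 = +0.355506;  D = -0.269257-0.232131i
d^4_{2,1}: k∈[0..2] ⇒ -0.162274 +1.092942 -0.981485 = -0.050817;  D = -0.043744-0.025862i
d^4_{3,1}: k∈[0..1] ⇒ +0.352348 -0.791041 = -0.438692;  D = +0.411131+0.153044i
d^4_{4,1}: single k=0 term ⇒ -0.385554;  D = -0.379408-0.068568i
Y_4^{m'}(θ=1.0578,φ=1.3786) and Σ D·Y over m':
  (-0.0148+0.5191i)·(+0.1833+0.1773i)  (-0.0225-0.1500i)·(-0.2215+0.3406i)  (-0.1113-0.3286i)·(-0.1615-0.0653i)  (+0.1209+0.2191i)·(-0.0508+0.2609i)  (+0.1467+0.1807i)·(-0.2323+0.0000i)  (-0.2693-0.2321i)·(+0.0508+0.2609i)  (-0.0437-0.0259i)·(-0.1615+0.0653i)  (+0.4111+0.1530i)·(+0.2215+0.3406i)  (-0.3794-0.0686i)·(+0.1833-0.1773i)
Y_4^1(R⁻¹ n̂) = -0.126645+0.304817i

Re=-0.1266 Im=0.3048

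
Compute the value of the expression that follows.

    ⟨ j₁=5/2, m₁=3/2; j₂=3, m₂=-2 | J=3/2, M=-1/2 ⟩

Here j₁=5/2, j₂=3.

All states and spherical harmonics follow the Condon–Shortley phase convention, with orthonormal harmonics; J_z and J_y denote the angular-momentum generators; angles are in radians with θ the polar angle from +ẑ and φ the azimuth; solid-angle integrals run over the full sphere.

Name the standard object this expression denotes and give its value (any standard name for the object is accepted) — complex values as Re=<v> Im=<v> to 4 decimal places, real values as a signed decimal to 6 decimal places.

Clebsch–Gordan coefficient, −√(1/21) ≈ -0.218218

This is a Clebsch–Gordan (vector-coupling) coefficient.
j₁+j₂−J=4  J+j₁−j₂=1  J−j₁+j₂=2  j₁+j₂+J+1=8
(j₁±m₁, j₂±m₂, J±M) = (4,1,1,5,1,2)
P² = 192/7
sum k=0..1:
  [0] +1/24 = 1/24
  [1] −1/12 = -1/12
S = -1/24
C² = P²·S² = 1/21 ; C = -0.218218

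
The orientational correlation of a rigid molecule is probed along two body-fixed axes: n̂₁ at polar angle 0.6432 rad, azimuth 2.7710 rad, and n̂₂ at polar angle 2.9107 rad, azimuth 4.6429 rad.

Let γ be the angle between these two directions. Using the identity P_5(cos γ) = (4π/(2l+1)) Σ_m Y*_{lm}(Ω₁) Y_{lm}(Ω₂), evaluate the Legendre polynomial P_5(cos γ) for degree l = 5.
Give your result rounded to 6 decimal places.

0.368097

Expand P_5 via completeness: Σ_{m} conj(Y_{5,m}) at Ω₁ times Y_{5,m} at Ω₂ —
  m=-5: (+0.010029+0.034594i) × (-0.000099+0.000274i) = -0.000010-0.000001i  (running Σ = -0.000010-0.000001i)
  m=-4: (+0.013420-0.151369i) × (-0.003768-0.001075i) = -0.000213+0.000556i  (running Σ = -0.000224+0.000555i)
  m=-3: (-0.157489+0.318658i) × (+0.006460-0.030539i) = +0.008714+0.006868i  (running Σ = +0.008490+0.007423i)
  m=-2: (+0.331368-0.303290i) × (+0.157692+0.022058i) = +0.058944-0.040517i  (running Σ = +0.067434-0.033094i)
  m=-1: (-0.115546+0.044895i) × (-0.033543+0.481940i) = -0.017761-0.057192i  (running Σ = +0.049674-0.090286i)
  m=0: (-0.373588-0.000000i) × (-0.596560+0.000000i) = +0.222868+0.000000i  (running Σ = +0.272541-0.090286i)
  m=1: (+0.115546+0.044895i) × (+0.033543+0.481940i) = -0.017761+0.057192i  (running Σ = +0.254780-0.033094i)
  m=2: (+0.331368+0.303290i) × (+0.157692-0.022058i) = +0.058944+0.040517i  (running Σ = +0.313725+0.007423i)
  m=3: (+0.157489+0.318658i) × (-0.006460-0.030539i) = +0.008714-0.006868i  (running Σ = +0.322439+0.000555i)
  m=4: (+0.013420+0.151369i) × (-0.003768+0.001075i) = -0.000213-0.000556i  (running Σ = +0.322225-0.000001i)
  m=5: (-0.010029+0.034594i) × (+0.000099+0.000274i) = -0.000010+0.000001i  (running Σ = +0.322215+0.000000i)
Accumulated sum +0.322215+0.000000i; after 4π/(2l+1) scaling, +0.368097+0.000000i ⇒ P_5 = 0.368097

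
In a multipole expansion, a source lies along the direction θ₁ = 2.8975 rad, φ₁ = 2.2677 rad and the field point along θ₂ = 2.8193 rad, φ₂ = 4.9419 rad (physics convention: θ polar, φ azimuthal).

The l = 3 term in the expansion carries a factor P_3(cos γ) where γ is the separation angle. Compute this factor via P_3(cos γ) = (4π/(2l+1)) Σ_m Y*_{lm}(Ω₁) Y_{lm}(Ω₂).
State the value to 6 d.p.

Expand P_3 via completeness: Σ_{m} conj(Y_{3,m}) at Ω₁ times Y_{3,m} at Ω₂ —
  m=-3: Y*=(0.005111, 0.002926)  Y=(-0.008424, -0.010238)  product (-0.000013, -0.000077)
  m=-2: Y*=(0.010198, 0.057017)  Y=(0.087185, -0.043090)  product (0.003346, 0.004532)
  m=-1: Y*=(-0.185885, 0.222083)  Y=(0.081471, 0.348720)  product (-0.092589, -0.046729)
  m=+0: Y*=(-0.618478, -0.000000)  Y=(-0.530367, 0.000000)  product (0.328020, 0.000000)
  m=+1: Y*=(0.185885, 0.222083)  Y=(-0.081471, 0.348720)  product (-0.092589, 0.046729)
  m=+2: Y*=(0.010198, -0.057017)  Y=(0.087185, 0.043090)  product (0.003346, -0.004532)
  m=+3: Y*=(-0.005111, 0.002926)  Y=(0.008424, -0.010238)  product (-0.000013, 0.000077)
Σ over m = (0.149509, -0.000000); ×(4π/7) → (0.268397, -0.000000). Real part: 0.268397

0.268397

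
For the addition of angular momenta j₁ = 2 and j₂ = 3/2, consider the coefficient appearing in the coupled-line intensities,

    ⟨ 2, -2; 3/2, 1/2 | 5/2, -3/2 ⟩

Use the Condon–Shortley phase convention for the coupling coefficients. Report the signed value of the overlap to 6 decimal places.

-0.676123

j₁+j₂−J=1  J+j₁−j₂=3  J−j₁+j₂=2  j₁+j₂+J+1=7
(j₁±m₁, j₂±m₂, J±M) = (0,4,2,1,1,4)
P² = 576/35
sum k=1..1:
  [1] −1/6 = -1/6
S = -1/6
C² = P²·S² = 16/35 ; C = -0.676123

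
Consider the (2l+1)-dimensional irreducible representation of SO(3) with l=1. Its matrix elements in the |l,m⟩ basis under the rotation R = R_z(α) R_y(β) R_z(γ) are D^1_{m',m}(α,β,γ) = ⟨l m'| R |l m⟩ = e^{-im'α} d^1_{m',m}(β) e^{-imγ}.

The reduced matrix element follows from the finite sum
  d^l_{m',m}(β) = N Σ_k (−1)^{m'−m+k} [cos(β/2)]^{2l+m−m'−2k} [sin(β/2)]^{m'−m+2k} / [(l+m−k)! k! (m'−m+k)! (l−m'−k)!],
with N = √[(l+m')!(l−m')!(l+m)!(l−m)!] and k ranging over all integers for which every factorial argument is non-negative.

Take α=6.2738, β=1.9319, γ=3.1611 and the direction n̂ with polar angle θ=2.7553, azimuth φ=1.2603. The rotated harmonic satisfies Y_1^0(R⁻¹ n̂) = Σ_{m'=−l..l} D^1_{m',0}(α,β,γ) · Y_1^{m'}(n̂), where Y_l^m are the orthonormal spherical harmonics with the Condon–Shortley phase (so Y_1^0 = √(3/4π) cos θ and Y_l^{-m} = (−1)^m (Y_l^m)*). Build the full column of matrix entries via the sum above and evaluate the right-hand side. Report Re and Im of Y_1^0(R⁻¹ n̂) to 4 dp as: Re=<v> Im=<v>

Need the full column D^1_{m',0} for m'=−1..1 at α=6.2738, β=1.9319, γ=3.1611.
cos(β/2)=0.568636, sin(β/2)=0.822589
d^1_{-1,0}: single k=1 term ⇒ +0.661504;  D = +0.661475-0.006208i
d^1_{0,0}: k∈[0..1] ⇒ +0.323347 -0.676653 = -0.353307;  D = -0.353307+0.000000i
d^1_{1,0}: single k=0 term ⇒ -0.661504;  D = -0.661475-0.006208i
Y_1^{m'}(θ=2.7553,φ=1.2603) and Σ D·Y over m':
  (+0.6615-0.0062i)·(+0.0398-0.1239i)  (-0.3533+0.0000i)·(-0.4526+0.0000i)  (-0.6615-0.0062i)·(-0.0398-0.1239i)
Y_1^0(R⁻¹ n̂) = +0.210981+0.000000i

Re=0.2110 Im=0.0000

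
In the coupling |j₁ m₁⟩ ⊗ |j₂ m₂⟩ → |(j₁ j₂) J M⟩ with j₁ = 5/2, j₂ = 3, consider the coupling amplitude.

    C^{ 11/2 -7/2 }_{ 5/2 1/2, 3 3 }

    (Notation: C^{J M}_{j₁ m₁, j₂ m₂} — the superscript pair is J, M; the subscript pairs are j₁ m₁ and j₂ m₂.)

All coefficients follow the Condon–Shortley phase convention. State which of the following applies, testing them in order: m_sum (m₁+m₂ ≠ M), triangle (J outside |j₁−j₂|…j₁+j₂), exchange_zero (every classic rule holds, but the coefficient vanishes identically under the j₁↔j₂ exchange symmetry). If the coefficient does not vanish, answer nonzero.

m-sum: m₁+m₂ = 1/2+3 = 7/2, M = -7/2  ✗ ⇒ coefficient is 0

m_sum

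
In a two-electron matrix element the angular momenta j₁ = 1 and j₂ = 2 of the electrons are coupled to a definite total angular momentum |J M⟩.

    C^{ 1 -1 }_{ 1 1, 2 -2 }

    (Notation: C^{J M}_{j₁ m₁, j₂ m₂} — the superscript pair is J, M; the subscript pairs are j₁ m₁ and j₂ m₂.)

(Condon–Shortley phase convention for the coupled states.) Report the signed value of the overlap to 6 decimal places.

j₁+j₂−J=2  J+j₁−j₂=0  J−j₁+j₂=2  j₁+j₂+J+1=5
(j₁±m₁, j₂±m₂, J±M) = (2,0,0,4,0,2)
P² = 48/5
sum k=0..0:
  [0] +1/4 = 1/4
S = 1/4
C² = P²·S² = 3/5 ; C = +0.774597

+√(3/5) = +0.774597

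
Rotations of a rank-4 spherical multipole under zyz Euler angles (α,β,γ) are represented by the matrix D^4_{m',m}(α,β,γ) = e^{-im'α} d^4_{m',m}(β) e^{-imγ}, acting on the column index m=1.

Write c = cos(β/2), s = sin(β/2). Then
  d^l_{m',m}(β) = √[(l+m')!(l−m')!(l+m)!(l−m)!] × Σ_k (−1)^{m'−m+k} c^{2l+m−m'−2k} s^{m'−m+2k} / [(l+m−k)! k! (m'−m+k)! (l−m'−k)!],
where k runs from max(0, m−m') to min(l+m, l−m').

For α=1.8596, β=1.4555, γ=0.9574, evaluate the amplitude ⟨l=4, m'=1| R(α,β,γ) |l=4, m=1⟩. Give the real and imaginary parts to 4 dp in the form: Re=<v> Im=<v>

Re=-0.2740 Im=-0.0922

Split into d^4_{1,1}(β=1.4555) × two z-phases.
With c≡cos(β/2)=0.746673 and s≡sin(β/2)=0.665191, N=[120·6·120·6]^{1/2}=720.000000
k∈{0,1,2,3} keeps every argument non-negative
  k=0: (−1)^0·720.0000/(720)·0.7467^8·0.6652^0 = +0.096615
  k=1: (−1)^1·720.0000/(48)·0.7467^6·0.6652^2 = -1.150183
  k=2: (−1)^2·720.0000/(24)·0.7467^4·0.6652^4 = +1.825699
  k=3: (−1)^3·720.0000/(72)·0.7467^2·0.6652^6 = -0.482992
d^4_{1,1}(1.4555) = +0.096615 -1.150183 +1.825699 -0.482992 = +0.289139
D = (-0.284806-0.958585i)·(+0.289139)·(+0.575648-0.817698i) = -0.274040-0.092213i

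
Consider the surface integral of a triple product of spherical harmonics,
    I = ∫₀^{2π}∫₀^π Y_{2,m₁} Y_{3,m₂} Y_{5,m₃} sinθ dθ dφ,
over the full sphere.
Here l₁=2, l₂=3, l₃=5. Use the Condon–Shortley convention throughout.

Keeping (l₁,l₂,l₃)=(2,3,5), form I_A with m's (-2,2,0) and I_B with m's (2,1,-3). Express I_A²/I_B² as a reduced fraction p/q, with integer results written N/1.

1/14

l's match ⇒ only the (l;m) 3-j factors differ between A and B.
A: triangle coeff Δ(2,3,5) = 1/2310; Σ_t [0,0]: t=0:+1/2880 = 1/2880; (3j)²=1/462 [(2 3 5; -2 2 0)], sign=-1
B: triangle coeff Δ(2,3,5) = 1/2310; Σ_t [0,0]: t=0:+1/1152 = 1/1152; (3j)²=1/33 [(2 3 5; 2 1 -3)], sign=+1
I_A²/I_B² = (1/462)/(1/33) = 1/14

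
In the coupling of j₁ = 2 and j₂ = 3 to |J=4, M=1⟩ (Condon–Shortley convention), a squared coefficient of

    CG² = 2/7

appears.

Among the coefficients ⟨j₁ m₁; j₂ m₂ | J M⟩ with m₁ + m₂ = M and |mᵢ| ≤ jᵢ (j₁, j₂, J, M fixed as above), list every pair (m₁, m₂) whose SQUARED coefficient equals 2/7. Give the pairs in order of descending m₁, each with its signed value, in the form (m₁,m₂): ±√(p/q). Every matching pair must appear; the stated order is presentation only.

(2,-1): +√(2/7)

Admissible pairs with m₁+m₂ = M = 1: (-2,3), (-1,2), (0,1), (1,0), (2,-1)
  (m₁,m₂)=(2,-1): CG² = 2/7, CG = +√(2/7)   ← matches the target
  (m₁,m₂)=(1,0): CG² = 3/14, CG = +√(3/14)
  (m₁,m₂)=(0,1): CG² = 3/28, CG = −√(3/28)
  (m₁,m₂)=(-1,2): CG² = 7/20, CG = −√(7/20)
  (m₁,m₂)=(-2,3): CG² = 3/70, CG = −√(3/70)
Pairs with CG² = 2/7: (2,-1): +√(2/7)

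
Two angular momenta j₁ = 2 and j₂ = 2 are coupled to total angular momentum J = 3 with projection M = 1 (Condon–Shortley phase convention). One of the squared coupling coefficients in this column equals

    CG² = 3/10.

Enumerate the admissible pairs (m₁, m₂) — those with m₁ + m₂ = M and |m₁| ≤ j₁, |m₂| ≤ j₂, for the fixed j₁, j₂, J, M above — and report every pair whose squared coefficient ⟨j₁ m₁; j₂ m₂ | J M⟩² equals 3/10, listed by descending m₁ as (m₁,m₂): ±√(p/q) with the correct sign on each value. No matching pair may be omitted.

Admissible pairs with m₁+m₂ = M = 1: (-1,2), (0,1), (1,0), (2,-1)
  (m₁,m₂)=(2,-1): CG² = 3/10, CG = +√(3/10)   ← matches the target
  (m₁,m₂)=(1,0): CG² = 1/5, CG = +√(1/5)
  (m₁,m₂)=(0,1): CG² = 1/5, CG = −√(1/5)
  (m₁,m₂)=(-1,2): CG² = 3/10, CG = −√(3/10)   ← matches the target
Pairs with CG² = 3/10: (2,-1): +√(3/10); (-1,2): −√(3/10)

(2,-1): +√(3/10); (-1,2): −√(3/10)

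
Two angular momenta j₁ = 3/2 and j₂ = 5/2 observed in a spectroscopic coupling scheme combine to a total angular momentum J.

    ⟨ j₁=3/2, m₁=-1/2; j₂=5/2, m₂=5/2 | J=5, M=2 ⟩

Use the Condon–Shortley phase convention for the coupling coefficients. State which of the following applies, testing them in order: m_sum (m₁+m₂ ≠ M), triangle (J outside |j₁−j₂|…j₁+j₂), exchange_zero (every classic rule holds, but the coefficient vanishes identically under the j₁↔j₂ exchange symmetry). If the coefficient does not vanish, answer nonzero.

triangle

m-sum: m₁+m₂ = -1/2+5/2 = 2, M = 2  ✓
triangle: need |j₁−j₂| ≤ J ≤ j₁+j₂, i.e. J ∈ [1, 4]; J = 5 is outside ✗ ⇒ coefficient is 0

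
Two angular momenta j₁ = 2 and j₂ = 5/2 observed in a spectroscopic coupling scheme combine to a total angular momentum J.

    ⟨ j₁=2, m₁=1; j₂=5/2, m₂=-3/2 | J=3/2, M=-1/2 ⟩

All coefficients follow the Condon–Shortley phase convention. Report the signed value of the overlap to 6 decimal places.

−√(2/105) ≈ -0.138013

triangle: 3!×1!×2!/7! = 12/5040
(j±m)!: 3!×1!×1!×4!×1!×2! = 288
prefactor² = (2J+1)×Δ×N² = 96/35
  k=0: +1/(0!×3!×1!×1!×0!×1!) = 1/6
  k=1: −1/(1!×2!×0!×0!×1!×2!) = -1/4
Σ = -1/12  ⇒  CG² = 96/35×(-1/12)² = 2/105
CG = −√(2/105) = -0.138013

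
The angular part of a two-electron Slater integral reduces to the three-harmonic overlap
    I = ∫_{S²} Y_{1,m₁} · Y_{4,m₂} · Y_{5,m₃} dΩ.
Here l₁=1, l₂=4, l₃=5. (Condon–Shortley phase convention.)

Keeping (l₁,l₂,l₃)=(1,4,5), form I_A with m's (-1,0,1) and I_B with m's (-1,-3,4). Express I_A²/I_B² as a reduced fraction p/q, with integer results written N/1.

Shared (l₁,l₂,l₃)=(1,4,5): N and (l;000)² cancel in I_A²/I_B².
A: Δ = 0!·2!·8!/11! = 1/495; Racah Σ t=0..0: t=0:+1/1152 = 1/1152; ⇒ 3j(1 4 5; -1 0 1)² = 1/33, sgn +1
B: Δ = 0!·2!·8!/11! = 1/495; Racah Σ t=0..0: t=0:+1/10080 = 1/10080; ⇒ 3j(1 4 5; -1 -3 4)² = 4/55, sgn -1
I_A²/I_B² = (1/33)/(4/55) = 5/12

5/12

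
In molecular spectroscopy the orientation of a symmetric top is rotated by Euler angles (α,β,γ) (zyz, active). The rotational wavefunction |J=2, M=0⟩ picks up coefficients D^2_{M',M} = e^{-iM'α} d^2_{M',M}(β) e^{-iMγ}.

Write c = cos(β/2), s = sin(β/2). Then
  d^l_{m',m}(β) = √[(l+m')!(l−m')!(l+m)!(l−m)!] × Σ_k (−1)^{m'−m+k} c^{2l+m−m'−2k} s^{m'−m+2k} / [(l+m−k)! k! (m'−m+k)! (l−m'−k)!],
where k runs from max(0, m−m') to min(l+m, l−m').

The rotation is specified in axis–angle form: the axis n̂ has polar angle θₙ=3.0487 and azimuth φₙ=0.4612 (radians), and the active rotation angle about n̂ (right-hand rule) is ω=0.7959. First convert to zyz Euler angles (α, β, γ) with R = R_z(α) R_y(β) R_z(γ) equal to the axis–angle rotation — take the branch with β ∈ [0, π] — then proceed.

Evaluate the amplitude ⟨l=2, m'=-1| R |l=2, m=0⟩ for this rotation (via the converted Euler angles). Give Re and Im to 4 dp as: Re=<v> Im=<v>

Re=0.0057 Im=-0.0876

Axis–angle → zyz. n̂ = (sinθₙcosφₙ, sinθₙsinφₙ, cosθₙ) = (+0.083068, +0.041280, -0.995689), ω = 0.7959.
R = I cosω + sinω [n̂]ₓ + (1−cosω) n̂n̂ᵀ gives
  R = [+0.701715, +0.712443, +0.004652; -0.710383, +0.700154, -0.071697; -0.054337, +0.047006, +0.997416]
β = atan2(√(R₁₃²+R₂₃²), R₃₃) = 0.071909; α = atan2(R₂₃, R₁₃) mod 2π = 4.777180; γ = atan2(R₃₂, −R₃₁) mod 2π = 0.713188
Split into d^2_{-1,0}(β=0.0719) × two z-phases.
Half-angle: c=0.999354, s=0.035947. N=√(1·6·2·2)=4.898979
The bounds max(0,m−m')=1 and min(l+m,l−m')=2 give 2 terms
  k=1: (−1)^0·4.8990/(2)·0.9994^3·0.0359^1 = +0.087881
  k=2: (−1)^1·4.8990/(2)·0.9994^1·0.0359^3 = -0.000114
d^2_{-1,0}(0.0719) = +0.087881 -0.000114 = +0.087767
Phases: e^{-i·(-1)·4.7772}=+0.064746-0.997902i, e^{-i·(0)·0.7132}=+1.000000+0.000000i ⇒ D=+0.005683-0.087583i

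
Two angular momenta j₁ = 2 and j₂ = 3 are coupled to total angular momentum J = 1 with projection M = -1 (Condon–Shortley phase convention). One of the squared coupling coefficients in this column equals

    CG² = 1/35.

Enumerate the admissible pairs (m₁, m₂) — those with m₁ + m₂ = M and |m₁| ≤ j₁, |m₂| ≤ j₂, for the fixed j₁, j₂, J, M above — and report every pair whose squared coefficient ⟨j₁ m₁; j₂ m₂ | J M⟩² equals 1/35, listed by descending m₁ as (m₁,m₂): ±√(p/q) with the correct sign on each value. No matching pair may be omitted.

Admissible pairs with m₁+m₂ = M = -1: (-2,1), (-1,0), (0,-1), (1,-2), (2,-3)
  (m₁,m₂)=(2,-3): CG² = 3/7, CG = +√(3/7)
  (m₁,m₂)=(1,-2): CG² = 2/7, CG = −√(2/7)
  (m₁,m₂)=(0,-1): CG² = 6/35, CG = +√(6/35)
  (m₁,m₂)=(-1,0): CG² = 3/35, CG = −√(3/35)
  (m₁,m₂)=(-2,1): CG² = 1/35, CG = +√(1/35)   ← matches the target
Pairs with CG² = 1/35: (-2,1): +√(1/35)

(-2,1): +√(1/35)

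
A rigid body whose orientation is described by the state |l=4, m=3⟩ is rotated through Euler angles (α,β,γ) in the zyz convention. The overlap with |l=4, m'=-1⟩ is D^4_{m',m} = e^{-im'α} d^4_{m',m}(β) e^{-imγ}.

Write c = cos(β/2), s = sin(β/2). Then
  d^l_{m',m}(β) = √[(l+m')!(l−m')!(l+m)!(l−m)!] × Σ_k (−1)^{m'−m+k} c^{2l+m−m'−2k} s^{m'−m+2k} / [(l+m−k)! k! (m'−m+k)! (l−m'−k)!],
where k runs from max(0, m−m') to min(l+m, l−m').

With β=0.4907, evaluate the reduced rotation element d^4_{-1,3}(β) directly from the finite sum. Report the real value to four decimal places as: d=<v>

d^4_{-1,3}(β=0.4907) via the finite sum:
With c≡cos(β/2)=0.970052 and s≡sin(β/2)=0.242896, N=[6·120·5040·1]^{1/2}=1904.940944
k∈{4,5} keeps every argument non-negative
  k=4: (−1)^0·1904.9409/(144)·0.9701^4·0.2429^4 = +0.040774
  k=5: (−1)^1·1904.9409/(240)·0.9701^2·0.2429^6 = -0.001534
d^4_{-1,3}(0.4907) = +0.040774 -0.001534 = +0.039240

d=0.0392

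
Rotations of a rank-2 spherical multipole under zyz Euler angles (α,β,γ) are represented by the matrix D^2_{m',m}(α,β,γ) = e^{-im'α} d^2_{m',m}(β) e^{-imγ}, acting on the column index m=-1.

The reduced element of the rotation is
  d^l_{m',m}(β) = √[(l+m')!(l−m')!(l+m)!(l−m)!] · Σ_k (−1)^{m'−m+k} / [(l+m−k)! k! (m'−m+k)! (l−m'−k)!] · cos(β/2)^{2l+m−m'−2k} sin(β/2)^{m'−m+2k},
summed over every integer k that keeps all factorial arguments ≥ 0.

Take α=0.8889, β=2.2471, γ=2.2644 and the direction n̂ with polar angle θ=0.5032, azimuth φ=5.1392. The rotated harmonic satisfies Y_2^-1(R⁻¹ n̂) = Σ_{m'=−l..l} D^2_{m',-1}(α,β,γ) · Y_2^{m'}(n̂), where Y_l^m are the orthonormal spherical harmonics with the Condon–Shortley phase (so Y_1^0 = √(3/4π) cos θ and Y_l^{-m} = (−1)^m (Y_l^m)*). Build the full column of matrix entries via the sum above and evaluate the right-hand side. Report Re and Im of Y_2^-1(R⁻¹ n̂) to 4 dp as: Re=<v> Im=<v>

Need the full column D^2_{m',-1} for m'=−2..2 at α=0.8889, β=2.2471, γ=2.2644.
cos(β/2)=0.432484, sin(β/2)=0.901641
d^2_{-2,-1}: single k=1 term ⇒ +0.145873;  D = -0.090607-0.114321i
d^2_{-1,-1}: k∈[0..1] ⇒ +0.034985 -0.456173 = -0.421188;  D = +0.421159+0.004931i
d^2_{0,-1}: k∈[0..1] ⇒ -0.178657 +0.776511 = +0.597854;  D = -0.382215+0.459718i
d^2_{1,-1}: k∈[0..1] ⇒ +0.456173 -0.660900 = -0.204726;  D = -0.039729-0.200835i
d^2_{2,-1}: single k=0 term ⇒ -0.634019;  D = -0.560427-0.296482i
Y_2^{m'}(θ=0.5032,φ=5.1392) and Σ D·Y over m':
  (-0.0906-0.1143i)·(-0.0590+0.0677i)  (+0.4212+0.0049i)·(+0.1351+0.2971i)  (-0.3822+0.4597i)·(+0.4108+0.0000i)  (-0.0397-0.2008i)·(-0.1351+0.2971i)  (-0.5604-0.2965i)·(-0.0590-0.0677i)
Y_2^-1(R⁻¹ n̂) = -0.010422+0.386010i

Re=-0.0104 Im=0.3860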